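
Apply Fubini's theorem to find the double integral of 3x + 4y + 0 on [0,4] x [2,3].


By Fubini, integrate in x first, then y.
Step 1: Fix y, integrate over x in [0,4]:
  integral(3x + 4y + 0, x=0..4)
  = 3*(4^2 - 0^2)/2 + (4y + 0)*(4 - 0)
  = 24 + (4y + 0)*4
  = 24 + 16y + 0
  = 24 + 16y
Step 2: Integrate over y in [2,3]:
  integral(24 + 16y, y=2..3)
  = 24*1 + 16*(3^2 - 2^2)/2
  = 24 + 40
  = 64


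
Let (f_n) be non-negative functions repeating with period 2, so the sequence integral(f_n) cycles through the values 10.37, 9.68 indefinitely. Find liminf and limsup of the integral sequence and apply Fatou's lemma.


The sequence (integral(f_n)) is periodic with period 2, repeating the values 10.37, 9.68 indefinitely.
Step 1: For a periodic sequence, every tail (a_m, a_(m+1), ...) contains all 2 period values infinitely often.
Step 2: Hence inf of every tail = min of the period values = min(10.37, 9.68) = 9.68.
        liminf_n integral(f_n) = sup over m of (inf of tail from m) = 9.68.
Step 3: Similarly sup of every tail = max of the period values = 10.37.
        limsup_n integral(f_n) = 10.37.
Step 4: Fatou's lemma: integral(liminf_n f_n) <= liminf_n integral(f_n) = 9.68.
        So the integral of the pointwise liminf is at most 9.68.


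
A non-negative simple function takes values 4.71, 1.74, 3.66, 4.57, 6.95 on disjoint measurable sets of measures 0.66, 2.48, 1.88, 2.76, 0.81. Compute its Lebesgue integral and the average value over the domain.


Step 1: Integral = sum(value_i * measure_i)
= 4.71*0.66 + 1.74*2.48 + 3.66*1.88 + 4.57*2.76 + 6.95*0.81
= 3.1086 + 4.3152 + 6.8808 + 12.6132 + 5.6295
= 32.5473
Step 2: Total measure of domain = 0.66 + 2.48 + 1.88 + 2.76 + 0.81 = 8.59
Step 3: Average value = 32.5473 / 8.59 = 3.788976


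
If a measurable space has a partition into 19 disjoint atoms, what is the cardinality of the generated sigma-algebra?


Each element of the sigma-algebra is a union of some subset of the 19 atoms.
The number of such subsets is 2^19 = 524288.


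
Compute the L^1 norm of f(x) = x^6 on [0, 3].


Step 1: ||f||_1 = (integral_0^3 |x^6|^1 dx)^(1/1)
     = (integral_0^3 x^6 dx)^(1/1)
Step 2: integral_0^3 x^6 dx = [x^7/(7)] from 0 to 3 = 3^7/7
     = 2187/7 = 312.428571
Step 3: ||f||_1 = (312.428571)^(1/1) = 312.428571


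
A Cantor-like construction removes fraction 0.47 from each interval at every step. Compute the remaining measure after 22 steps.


Step 1: At each step, fraction remaining = 1 - 0.47 = 0.53
Step 2: After 22 steps, measure = (0.53)^22
Result = 8.591503e-07


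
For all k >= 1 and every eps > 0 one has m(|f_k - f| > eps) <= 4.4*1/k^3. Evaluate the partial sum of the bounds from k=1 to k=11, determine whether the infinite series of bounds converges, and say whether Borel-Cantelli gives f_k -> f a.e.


Step 1: List the terms 4.4*1/k^3 for k = 1 to 11:
  k=1: 4.4
  k=2: 0.55
  k=3: 0.162963
  k=4: 0.06875
  k=5: 0.0352
  k=6: 0.02037
  k=7: 0.012828
  k=8: 0.008594
  k=9: 0.006036
  k=10: 0.0044
  k=11: 0.003306
Step 2: Partial sum = 4.4 + 0.55 + 0.162963 + 0.06875 + 0.0352 + 0.02037 + 0.012828 + 0.008594 + 0.006036 + 0.0044 + 0.003306
     = 5.272447
Step 3: The full series sum_(k>=1) 4.4*1/k^3 converges (p-series with p = 3 > 1; a constant multiple of a convergent series converges).
Step 4: Fix eps > 0. Since sum_k m(|f_k - f| > eps) < infinity, the Borel-Cantelli lemma gives
        m(limsup_k {|f_k - f| > eps}) = 0, i.e. for a.e. x, |f_k(x) - f(x)| <= eps for all large k.
        Applying this with eps = 1/j for j = 1, 2, ... and intersecting the countably many full-measure sets,
        for a.e. x we get limsup_k |f_k(x) - f(x)| <= 1/j for every j, hence f_k -> f almost everywhere.
Conclusion: series converges; Borel-Cantelli yields f_k -> f a.e.


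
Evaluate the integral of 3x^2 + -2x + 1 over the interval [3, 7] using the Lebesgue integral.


The Lebesgue integral of a Riemann-integrable function agrees with the Riemann integral.
Antiderivative F(x) = (3/3)x^3 + (-2/2)x^2 + 1x
F(7) = (3/3)*7^3 + (-2/2)*7^2 + 1*7
     = (3/3)*343 + (-2/2)*49 + 1*7
     = 343 + -49 + 7
     = 301
F(3) = 21
Integral = F(7) - F(3) = 301 - 21 = 280


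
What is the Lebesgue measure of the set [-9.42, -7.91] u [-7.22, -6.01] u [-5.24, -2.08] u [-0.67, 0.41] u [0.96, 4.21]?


For pairwise disjoint intervals, m(union) = sum of lengths.
= (-7.91 - -9.42) + (-6.01 - -7.22) + (-2.08 - -5.24) + (0.41 - -0.67) + (4.21 - 0.96)
= 1.51 + 1.21 + 3.16 + 1.08 + 3.25
= 10.21


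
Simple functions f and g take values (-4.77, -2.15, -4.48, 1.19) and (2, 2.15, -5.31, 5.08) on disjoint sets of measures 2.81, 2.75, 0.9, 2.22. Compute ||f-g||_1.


Step 1: Compute differences f_i - g_i:
  -4.77 - 2 = -6.77
  -2.15 - 2.15 = -4.3
  -4.48 - -5.31 = 0.83
  1.19 - 5.08 = -3.89
Step 2: Compute |diff|^1 * measure for each set:
  |-6.77|^1 * 2.81 = 6.77 * 2.81 = 19.0237
  |-4.3|^1 * 2.75 = 4.3 * 2.75 = 11.825
  |0.83|^1 * 0.9 = 0.83 * 0.9 = 0.747
  |-3.89|^1 * 2.22 = 3.89 * 2.22 = 8.6358
Step 3: Sum = 40.2315
Step 4: ||f-g||_1 = (40.2315)^(1/1) = 40.2315


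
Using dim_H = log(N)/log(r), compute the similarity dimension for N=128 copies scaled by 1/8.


For a self-similar set with N copies scaled by 1/r:
dim_H = log(N)/log(r) = log(128)/log(8)
= 4.85203/2.079442
= 2.333333


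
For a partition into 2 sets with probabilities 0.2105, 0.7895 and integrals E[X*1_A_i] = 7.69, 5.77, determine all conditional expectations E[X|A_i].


For each cell A_i: E[X|A_i] = E[X*1_A_i] / P(A_i)
Step 1: E[X|A_1] = 7.69 / 0.2105 = 36.532067
Step 2: E[X|A_2] = 5.77 / 0.7895 = 7.308423
Verification: E[X] = sum E[X*1_A_i] = 7.69 + 5.77 = 13.46


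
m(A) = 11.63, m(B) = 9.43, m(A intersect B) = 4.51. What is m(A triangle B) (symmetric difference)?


m(A Delta B) = m(A) + m(B) - 2*m(A n B)
= 11.63 + 9.43 - 2*4.51
= 11.63 + 9.43 - 9.02
= 12.04


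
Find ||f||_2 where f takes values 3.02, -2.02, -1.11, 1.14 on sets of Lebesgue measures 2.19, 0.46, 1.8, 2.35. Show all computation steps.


Step 1: Compute |f_i|^2 for each value:
  |3.02|^2 = 9.1204
  |-2.02|^2 = 4.0804
  |-1.11|^2 = 1.2321
  |1.14|^2 = 1.2996
Step 2: Multiply by measures and sum:
  9.1204 * 2.19 = 19.973676
  4.0804 * 0.46 = 1.876984
  1.2321 * 1.8 = 2.21778
  1.2996 * 2.35 = 3.05406
Sum = 19.973676 + 1.876984 + 2.21778 + 3.05406 = 27.1225
Step 3: Take the p-th root:
||f||_2 = (27.1225)^(1/2) = 5.207927


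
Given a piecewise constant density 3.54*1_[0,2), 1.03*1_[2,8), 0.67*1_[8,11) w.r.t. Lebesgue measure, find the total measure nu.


Integrate each piece of the Radon-Nikodym derivative:
Step 1: integral_0^2 3.54 dx = 3.54*(2-0) = 3.54*2 = 7.08
Step 2: integral_2^8 1.03 dx = 1.03*(8-2) = 1.03*6 = 6.18
Step 3: integral_8^11 0.67 dx = 0.67*(11-8) = 0.67*3 = 2.01
Total: 7.08 + 6.18 + 2.01 = 15.27


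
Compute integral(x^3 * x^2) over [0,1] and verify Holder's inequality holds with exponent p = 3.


Step 1: Exact integral of f*g = integral(x^5, 0, 1) = 1/6
     = 0.166667
Step 2: Holder bound with p=3, q=1.5:
  ||f||_p = (integral x^9 dx)^(1/3) = (1/10)^(1/3) = 0.464159
  ||g||_q = (integral x^3 dx)^(1/1.5) = (1/4)^(1/1.5) = 0.39685
Step 3: Holder bound = ||f||_p * ||g||_q = 0.464159 * 0.39685 = 0.184202
Verification: 0.166667 <= 0.184202 (Holder holds)


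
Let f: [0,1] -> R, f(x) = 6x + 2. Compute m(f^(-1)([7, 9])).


f^(-1)([7, 9]) = {x : 7 <= 6x + 2 <= 9}
Solving: (7 - 2)/6 <= x <= (9 - 2)/6
= [0.833333, 1.166667]
Intersecting with [0,1]: [0.833333, 1]
Measure = 1 - 0.833333 = 0.166667


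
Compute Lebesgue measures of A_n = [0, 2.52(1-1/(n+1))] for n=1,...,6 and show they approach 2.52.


By continuity of measure from below: if A_n increases to A, then m(A_n) -> m(A).
Here A = [0, 2.52], so m(A) = 2.52
Step 1: a_1 = 2.52*(1 - 1/2) = 1.26, m(A_1) = 1.26
Step 2: a_2 = 2.52*(1 - 1/3) = 1.68, m(A_2) = 1.68
Step 3: a_3 = 2.52*(1 - 1/4) = 1.89, m(A_3) = 1.89
Step 4: a_4 = 2.52*(1 - 1/5) = 2.016, m(A_4) = 2.016
Step 5: a_5 = 2.52*(1 - 1/6) = 2.1, m(A_5) = 2.1
Step 6: a_6 = 2.52*(1 - 1/7) = 2.16, m(A_6) = 2.16
Limit: m(A_n) -> m([0,2.52]) = 2.52


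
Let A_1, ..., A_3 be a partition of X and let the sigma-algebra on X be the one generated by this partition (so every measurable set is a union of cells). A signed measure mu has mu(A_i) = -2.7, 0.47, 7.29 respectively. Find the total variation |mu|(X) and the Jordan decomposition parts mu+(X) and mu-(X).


Step 1: Every measurable set is a union of atoms (the cells / points), so a Hahn decomposition is
  obtained by grouping atoms by sign: P = union of atoms with mu > 0, N = union of the remaining atoms.
  Atoms in P (indices): 2, 3;  atoms in N (indices): 1
  Positive values: 0.47, 7.29
  Negative values: -2.7
Step 2: mu+(X) = mu(P) = sum of positive atom values = 7.76
Step 3: mu-(X) = -mu(N) = sum of |negative atom values| = 2.7
Step 4: |mu|(X) = mu+(X) + mu-(X) = 7.76 + 2.7 = 10.46


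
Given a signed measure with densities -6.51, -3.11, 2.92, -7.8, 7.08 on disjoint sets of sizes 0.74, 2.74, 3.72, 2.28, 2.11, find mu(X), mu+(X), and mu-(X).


Step 1: Compute signed measure on each set:
  Set 1: -6.51 * 0.74 = -4.8174
  Set 2: -3.11 * 2.74 = -8.5214
  Set 3: 2.92 * 3.72 = 10.8624
  Set 4: -7.8 * 2.28 = -17.784
  Set 5: 7.08 * 2.11 = 14.9388
Step 2: Total signed measure = (-4.8174) + (-8.5214) + (10.8624) + (-17.784) + (14.9388)
     = -5.3216
Step 3: Positive part mu+(X) = sum of positive contributions = 25.8012
Step 4: Negative part mu-(X) = |sum of negative contributions| = 31.1228


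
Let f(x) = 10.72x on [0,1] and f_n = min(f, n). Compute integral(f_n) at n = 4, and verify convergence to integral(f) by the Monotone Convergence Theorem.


f(x) = 10.72x on [0,1]; f_n(x) = min(10.72x, n). At n = 4:
Step 1: f(x) reaches 4 at x = 4/10.72 = 0.373134
Step 2: integral(f_4) = integral(10.72x, 0, 0.373134) + integral(4, 0.373134, 1)
       = 10.72*0.373134^2/2 + 4*(1 - 0.373134)
       = 0.746269 + 2.507463
       = 3.253731
Step 3: As n -> infinity, f_n increases to f, so by MCT integral(f_n) -> integral(f) = 10.72/2 = 5.36.
Convergence: integral(f_4) = 3.253731 -> 5.36 as n -> infinity


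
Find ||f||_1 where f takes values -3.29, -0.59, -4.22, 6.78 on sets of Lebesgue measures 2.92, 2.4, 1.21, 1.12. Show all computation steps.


Step 1: Compute |f_i|^1 for each value:
  |-3.29|^1 = 3.29
  |-0.59|^1 = 0.59
  |-4.22|^1 = 4.22
  |6.78|^1 = 6.78
Step 2: Multiply by measures and sum:
  3.29 * 2.92 = 9.6068
  0.59 * 2.4 = 1.416
  4.22 * 1.21 = 5.1062
  6.78 * 1.12 = 7.5936
Sum = 9.6068 + 1.416 + 5.1062 + 7.5936 = 23.7226
Step 3: Take the p-th root:
||f||_1 = (23.7226)^(1/1) = 23.7226


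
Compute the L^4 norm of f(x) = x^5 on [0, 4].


Step 1: ||f||_4 = (integral_0^4 |x^5|^4 dx)^(1/4)
     = (integral_0^4 x^20 dx)^(1/4)
Step 2: integral_0^4 x^20 dx = [x^21/(21)] from 0 to 4 = 4^21/21
     = 4398046511104/21 = 2.094308e+11
Step 3: ||f||_4 = (2.094308e+11)^(1/4) = 676.488052


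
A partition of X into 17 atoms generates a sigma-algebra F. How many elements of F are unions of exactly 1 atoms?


Each element of F is a union of some subset of the 17 atoms.
Elements that are unions of exactly 1 atoms correspond to 1-element subsets of the 17 atoms.
Count = C(17, 1) = 17! / (1! * 16!) = 17.


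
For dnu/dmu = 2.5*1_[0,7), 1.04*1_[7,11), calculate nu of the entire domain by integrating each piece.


Integrate each piece of the Radon-Nikodym derivative:
Step 1: integral_0^7 2.5 dx = 2.5*(7-0) = 2.5*7 = 17.5
Step 2: integral_7^11 1.04 dx = 1.04*(11-7) = 1.04*4 = 4.16
Total: 17.5 + 4.16 = 21.66


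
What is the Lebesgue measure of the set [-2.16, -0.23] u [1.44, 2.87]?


For pairwise disjoint intervals, m(union) = sum of lengths.
= (-0.23 - -2.16) + (2.87 - 1.44)
= 1.93 + 1.43
= 3.36


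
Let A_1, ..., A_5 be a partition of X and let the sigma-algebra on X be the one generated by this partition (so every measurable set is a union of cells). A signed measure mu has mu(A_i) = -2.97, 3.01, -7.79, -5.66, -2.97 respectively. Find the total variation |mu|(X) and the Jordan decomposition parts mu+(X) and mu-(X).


Step 1: Every measurable set is a union of atoms (the cells / points), so a Hahn decomposition is
  obtained by grouping atoms by sign: P = union of atoms with mu > 0, N = union of the remaining atoms.
  Atoms in P (indices): 2;  atoms in N (indices): 1, 3, 4, 5
  Positive values: 3.01
  Negative values: -2.97, -7.79, -5.66, -2.97
Step 2: mu+(X) = mu(P) = sum of positive atom values = 3.01
Step 3: mu-(X) = -mu(N) = sum of |negative atom values| = 19.39
Step 4: |mu|(X) = mu+(X) + mu-(X) = 3.01 + 19.39 = 22.4


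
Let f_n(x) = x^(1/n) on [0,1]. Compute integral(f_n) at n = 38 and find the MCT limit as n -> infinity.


At n = 38: f_38(x) = x^(1/38).
Step 1: integral(x^(1/38), 0, 1) = [x^(1/38+1) / (1/38+1)] from 0 to 1
     = 1 / (1/38 + 1) = 1 / ((38+1)/38) = 38/(38+1)
     = 38/39 = 0.974359
Step 2: As n -> infinity, f_n(x) = x^(1/n) -> 1 for x in (0,1], and f_n is increasing in n.
By MCT, lim_n integral(f_n) = integral(lim_n f_n) = integral(1, 0, 1) = 1.
Step 3: Verify convergence: 38/39 = 0.974359 -> 1


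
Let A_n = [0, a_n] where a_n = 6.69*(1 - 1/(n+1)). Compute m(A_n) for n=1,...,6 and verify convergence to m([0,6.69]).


By continuity of measure from below: if A_n increases to A, then m(A_n) -> m(A).
Here A = [0, 6.69], so m(A) = 6.69
Step 1: a_1 = 6.69*(1 - 1/2) = 3.345, m(A_1) = 3.345
Step 2: a_2 = 6.69*(1 - 1/3) = 4.46, m(A_2) = 4.46
Step 3: a_3 = 6.69*(1 - 1/4) = 5.0175, m(A_3) = 5.0175
Step 4: a_4 = 6.69*(1 - 1/5) = 5.352, m(A_4) = 5.352
Step 5: a_5 = 6.69*(1 - 1/6) = 5.575, m(A_5) = 5.575
Step 6: a_6 = 6.69*(1 - 1/7) = 5.7343, m(A_6) = 5.7343
Limit: m(A_n) -> m([0,6.69]) = 6.69


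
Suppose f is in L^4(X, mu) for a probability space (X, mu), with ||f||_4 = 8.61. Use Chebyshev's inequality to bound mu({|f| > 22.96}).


Chebyshev/Markov inequality: mu(|f| > eps) <= (||f||_p / eps)^p
Step 1: ||f||_4 / eps = 8.61 / 22.96 = 0.375
Step 2: Raise to power p = 4:
  (0.375)^4 = 0.019775
Step 3: Therefore mu(|f| > 22.96) <= 0.019775


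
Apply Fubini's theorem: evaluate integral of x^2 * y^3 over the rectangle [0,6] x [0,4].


By Fubini's theorem, the double integral factors as a product of single integrals:
Step 1: integral_0^6 x^2 dx = [x^3/3] from 0 to 6
     = 6^3/3 = 72
Step 2: integral_0^4 y^3 dy = [y^4/4] from 0 to 4
     = 4^4/4 = 64
Step 3: Double integral = 72 * 64 = 4608


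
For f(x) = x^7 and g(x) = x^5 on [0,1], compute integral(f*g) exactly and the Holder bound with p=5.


Step 1: Exact integral of f*g = integral(x^12, 0, 1) = 1/13
     = 0.076923
Step 2: Holder bound with p=5, q=1.25:
  ||f||_p = (integral x^35 dx)^(1/5) = (1/36)^(1/5) = 0.488359
  ||g||_q = (integral x^6.25 dx)^(1/1.25) = (1/7.25)^(1/1.25) = 0.204989
Step 3: Holder bound = ||f||_p * ||g||_q = 0.488359 * 0.204989 = 0.100108
Verification: 0.076923 <= 0.100108 (Holder holds)


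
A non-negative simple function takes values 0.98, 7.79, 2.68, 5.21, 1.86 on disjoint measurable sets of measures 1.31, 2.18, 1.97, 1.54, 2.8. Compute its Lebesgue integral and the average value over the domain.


Step 1: Integral = sum(value_i * measure_i)
= 0.98*1.31 + 7.79*2.18 + 2.68*1.97 + 5.21*1.54 + 1.86*2.8
= 1.2838 + 16.9822 + 5.2796 + 8.0234 + 5.208
= 36.777
Step 2: Total measure of domain = 1.31 + 2.18 + 1.97 + 1.54 + 2.8 = 9.8
Step 3: Average value = 36.777 / 9.8 = 3.752755


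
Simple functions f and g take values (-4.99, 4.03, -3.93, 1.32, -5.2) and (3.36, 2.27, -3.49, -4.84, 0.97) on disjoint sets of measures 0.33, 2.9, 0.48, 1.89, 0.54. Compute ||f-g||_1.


Step 1: Compute differences f_i - g_i:
  -4.99 - 3.36 = -8.35
  4.03 - 2.27 = 1.76
  -3.93 - -3.49 = -0.44
  1.32 - -4.84 = 6.16
  -5.2 - 0.97 = -6.17
Step 2: Compute |diff|^1 * measure for each set:
  |-8.35|^1 * 0.33 = 8.35 * 0.33 = 2.7555
  |1.76|^1 * 2.9 = 1.76 * 2.9 = 5.104
  |-0.44|^1 * 0.48 = 0.44 * 0.48 = 0.2112
  |6.16|^1 * 1.89 = 6.16 * 1.89 = 11.6424
  |-6.17|^1 * 0.54 = 6.17 * 0.54 = 3.3318
Step 3: Sum = 23.0449
Step 4: ||f-g||_1 = (23.0449)^(1/1) = 23.0449


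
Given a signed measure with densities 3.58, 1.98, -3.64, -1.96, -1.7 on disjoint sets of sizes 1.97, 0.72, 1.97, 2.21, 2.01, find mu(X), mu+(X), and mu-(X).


Step 1: Compute signed measure on each set:
  Set 1: 3.58 * 1.97 = 7.0526
  Set 2: 1.98 * 0.72 = 1.4256
  Set 3: -3.64 * 1.97 = -7.1708
  Set 4: -1.96 * 2.21 = -4.3316
  Set 5: -1.7 * 2.01 = -3.417
Step 2: Total signed measure = (7.0526) + (1.4256) + (-7.1708) + (-4.3316) + (-3.417)
     = -6.4412
Step 3: Positive part mu+(X) = sum of positive contributions = 8.4782
Step 4: Negative part mu-(X) = |sum of negative contributions| = 14.9194


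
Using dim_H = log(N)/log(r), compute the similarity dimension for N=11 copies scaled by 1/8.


For a self-similar set with N copies scaled by 1/r:
dim_H = log(N)/log(r) = log(11)/log(8)
= 2.397895/2.079442
= 1.153144


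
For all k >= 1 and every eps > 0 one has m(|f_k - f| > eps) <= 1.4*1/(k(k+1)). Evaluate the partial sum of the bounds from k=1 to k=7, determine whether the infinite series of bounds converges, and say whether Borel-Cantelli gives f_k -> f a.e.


Step 1: List the terms 1.4*1/(k(k+1)) for k = 1 to 7:
  k=1: 0.7
  k=2: 0.233333
  k=3: 0.116667
  k=4: 0.07
  k=5: 0.046667
  k=6: 0.033333
  k=7: 0.025
Step 2: Partial sum = 0.7 + 0.233333 + 0.116667 + 0.07 + 0.046667 + 0.033333 + 0.025
     = 1.225
Step 3: The full series sum_(k>=1) 1.4*1/(k(k+1)) converges (telescoping series sum 1/(k(k+1)) = 1; a constant multiple of a convergent series converges).
Step 4: Fix eps > 0. Since sum_k m(|f_k - f| > eps) < infinity, the Borel-Cantelli lemma gives
        m(limsup_k {|f_k - f| > eps}) = 0, i.e. for a.e. x, |f_k(x) - f(x)| <= eps for all large k.
        Applying this with eps = 1/j for j = 1, 2, ... and intersecting the countably many full-measure sets,
        for a.e. x we get limsup_k |f_k(x) - f(x)| <= 1/j for every j, hence f_k -> f almost everywhere.
Conclusion: series converges; Borel-Cantelli yields f_k -> f a.e.


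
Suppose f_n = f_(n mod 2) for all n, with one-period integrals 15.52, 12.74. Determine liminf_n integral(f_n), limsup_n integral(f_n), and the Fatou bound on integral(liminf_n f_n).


The sequence (integral(f_n)) is periodic with period 2, repeating the values 15.52, 12.74 indefinitely.
Step 1: For a periodic sequence, every tail (a_m, a_(m+1), ...) contains all 2 period values infinitely often.
Step 2: Hence inf of every tail = min of the period values = min(15.52, 12.74) = 12.74.
        liminf_n integral(f_n) = sup over m of (inf of tail from m) = 12.74.
Step 3: Similarly sup of every tail = max of the period values = 15.52.
        limsup_n integral(f_n) = 15.52.
Step 4: Fatou's lemma: integral(liminf_n f_n) <= liminf_n integral(f_n) = 12.74.
        So the integral of the pointwise liminf is at most 12.74.


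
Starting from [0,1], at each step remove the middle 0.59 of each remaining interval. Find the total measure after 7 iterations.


Step 1: At each step, fraction remaining = 1 - 0.59 = 0.41
Step 2: After 7 steps, measure = (0.41)^7
Result = 0.001948


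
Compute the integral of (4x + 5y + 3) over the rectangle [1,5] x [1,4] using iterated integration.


By Fubini, integrate in x first, then y.
Step 1: Fix y, integrate over x in [1,5]:
  integral(4x + 5y + 3, x=1..5)
  = 4*(5^2 - 1^2)/2 + (5y + 3)*(5 - 1)
  = 48 + (5y + 3)*4
  = 48 + 20y + 12
  = 60 + 20y
Step 2: Integrate over y in [1,4]:
  integral(60 + 20y, y=1..4)
  = 60*3 + 20*(4^2 - 1^2)/2
  = 180 + 150
  = 330


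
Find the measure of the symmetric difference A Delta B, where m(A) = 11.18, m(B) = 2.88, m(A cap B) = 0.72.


m(A Delta B) = m(A) + m(B) - 2*m(A n B)
= 11.18 + 2.88 - 2*0.72
= 11.18 + 2.88 - 1.44
= 12.62


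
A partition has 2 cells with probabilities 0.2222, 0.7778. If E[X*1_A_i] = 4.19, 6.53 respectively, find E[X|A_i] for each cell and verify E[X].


For each cell A_i: E[X|A_i] = E[X*1_A_i] / P(A_i)
Step 1: E[X|A_1] = 4.19 / 0.2222 = 18.856886
Step 2: E[X|A_2] = 6.53 / 0.7778 = 8.395474
Verification: E[X] = sum E[X*1_A_i] = 4.19 + 6.53 = 10.72


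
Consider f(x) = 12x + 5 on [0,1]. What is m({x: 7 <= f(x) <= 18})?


f^(-1)([7, 18]) = {x : 7 <= 12x + 5 <= 18}
Solving: (7 - 5)/12 <= x <= (18 - 5)/12
= [0.166667, 1.083333]
Intersecting with [0,1]: [0.166667, 1]
Measure = 1 - 0.166667 = 0.833333


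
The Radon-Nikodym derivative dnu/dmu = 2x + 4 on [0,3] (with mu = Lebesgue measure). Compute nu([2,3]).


nu(A) = integral_A (dnu/dmu) dmu = integral_2^3 (2x + 4) dx
Step 1: Antiderivative F(x) = (2/2)x^2 + 4x
Step 2: F(3) = (2/2)*3^2 + 4*3 = 9 + 12 = 21
Step 3: F(2) = (2/2)*2^2 + 4*2 = 4 + 8 = 12
Step 4: nu([2,3]) = F(3) - F(2) = 21 - 12 = 9


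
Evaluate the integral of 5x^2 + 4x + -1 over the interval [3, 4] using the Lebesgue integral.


The Lebesgue integral of a Riemann-integrable function agrees with the Riemann integral.
Antiderivative F(x) = (5/3)x^3 + (4/2)x^2 + -1x
F(4) = (5/3)*4^3 + (4/2)*4^2 + -1*4
     = (5/3)*64 + (4/2)*16 + -1*4
     = 106.666667 + 32 + -4
     = 134.666667
F(3) = 60
Integral = F(4) - F(3) = 134.666667 - 60 = 74.666667


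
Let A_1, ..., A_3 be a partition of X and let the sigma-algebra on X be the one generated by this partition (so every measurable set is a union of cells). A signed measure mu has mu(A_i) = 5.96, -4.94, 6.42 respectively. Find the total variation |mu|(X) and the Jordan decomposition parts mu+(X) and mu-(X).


Step 1: Every measurable set is a union of atoms (the cells / points), so a Hahn decomposition is
  obtained by grouping atoms by sign: P = union of atoms with mu > 0, N = union of the remaining atoms.
  Atoms in P (indices): 1, 3;  atoms in N (indices): 2
  Positive values: 5.96, 6.42
  Negative values: -4.94
Step 2: mu+(X) = mu(P) = sum of positive atom values = 12.38
Step 3: mu-(X) = -mu(N) = sum of |negative atom values| = 4.94
Step 4: |mu|(X) = mu+(X) + mu-(X) = 12.38 + 4.94 = 17.32


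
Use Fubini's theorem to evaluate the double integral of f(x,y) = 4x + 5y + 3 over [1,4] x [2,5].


By Fubini, integrate in x first, then y.
Step 1: Fix y, integrate over x in [1,4]:
  integral(4x + 5y + 3, x=1..4)
  = 4*(4^2 - 1^2)/2 + (5y + 3)*(4 - 1)
  = 30 + (5y + 3)*3
  = 30 + 15y + 9
  = 39 + 15y
Step 2: Integrate over y in [2,5]:
  integral(39 + 15y, y=2..5)
  = 39*3 + 15*(5^2 - 2^2)/2
  = 117 + 157.5
  = 274.5


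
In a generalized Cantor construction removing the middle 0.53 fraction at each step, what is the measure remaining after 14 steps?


Step 1: At each step, fraction remaining = 1 - 0.53 = 0.47
Step 2: After 14 steps, measure = (0.47)^14
Result = 2.566670e-05


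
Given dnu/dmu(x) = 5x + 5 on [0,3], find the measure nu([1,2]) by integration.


nu(A) = integral_A (dnu/dmu) dmu = integral_1^2 (5x + 5) dx
Step 1: Antiderivative F(x) = (5/2)x^2 + 5x
Step 2: F(2) = (5/2)*2^2 + 5*2 = 10 + 10 = 20
Step 3: F(1) = (5/2)*1^2 + 5*1 = 2.5 + 5 = 7.5
Step 4: nu([1,2]) = F(2) - F(1) = 20 - 7.5 = 12.5


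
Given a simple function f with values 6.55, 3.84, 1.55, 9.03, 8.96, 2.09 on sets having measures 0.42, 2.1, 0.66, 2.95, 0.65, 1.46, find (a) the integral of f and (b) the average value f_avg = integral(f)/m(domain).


Step 1: Integral = sum(value_i * measure_i)
= 6.55*0.42 + 3.84*2.1 + 1.55*0.66 + 9.03*2.95 + 8.96*0.65 + 2.09*1.46
= 2.751 + 8.064 + 1.023 + 26.6385 + 5.824 + 3.0514
= 47.3519
Step 2: Total measure of domain = 0.42 + 2.1 + 0.66 + 2.95 + 0.65 + 1.46 = 8.24
Step 3: Average value = 47.3519 / 8.24 = 5.74659


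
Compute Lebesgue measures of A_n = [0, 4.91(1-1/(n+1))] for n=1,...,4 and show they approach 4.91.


By continuity of measure from below: if A_n increases to A, then m(A_n) -> m(A).
Here A = [0, 4.91], so m(A) = 4.91
Step 1: a_1 = 4.91*(1 - 1/2) = 2.455, m(A_1) = 2.455
Step 2: a_2 = 4.91*(1 - 1/3) = 3.2733, m(A_2) = 3.2733
Step 3: a_3 = 4.91*(1 - 1/4) = 3.6825, m(A_3) = 3.6825
Step 4: a_4 = 4.91*(1 - 1/5) = 3.928, m(A_4) = 3.928
Limit: m(A_n) -> m([0,4.91]) = 4.91


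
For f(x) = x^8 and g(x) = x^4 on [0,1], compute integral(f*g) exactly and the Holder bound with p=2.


Step 1: Exact integral of f*g = integral(x^12, 0, 1) = 1/13
     = 0.076923
Step 2: Holder bound with p=2, q=2:
  ||f||_p = (integral x^16 dx)^(1/2) = (1/17)^(1/2) = 0.242536
  ||g||_q = (integral x^8 dx)^(1/2) = (1/9)^(1/2) = 0.333333
Step 3: Holder bound = ||f||_p * ||g||_q = 0.242536 * 0.333333 = 0.080845
Verification: 0.076923 <= 0.080845 (Holder holds)


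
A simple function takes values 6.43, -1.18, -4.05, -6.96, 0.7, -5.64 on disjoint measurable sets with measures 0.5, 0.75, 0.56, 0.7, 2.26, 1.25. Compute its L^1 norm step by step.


Step 1: Compute |f_i|^1 for each value:
  |6.43|^1 = 6.43
  |-1.18|^1 = 1.18
  |-4.05|^1 = 4.05
  |-6.96|^1 = 6.96
  |0.7|^1 = 0.7
  |-5.64|^1 = 5.64
Step 2: Multiply by measures and sum:
  6.43 * 0.5 = 3.215
  1.18 * 0.75 = 0.885
  4.05 * 0.56 = 2.268
  6.96 * 0.7 = 4.872
  0.7 * 2.26 = 1.582
  5.64 * 1.25 = 7.05
Sum = 3.215 + 0.885 + 2.268 + 4.872 + 1.582 + 7.05 = 19.872
Step 3: Take the p-th root:
||f||_1 = (19.872)^(1/1) = 19.872


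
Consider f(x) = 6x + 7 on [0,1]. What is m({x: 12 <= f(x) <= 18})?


f^(-1)([12, 18]) = {x : 12 <= 6x + 7 <= 18}
Solving: (12 - 7)/6 <= x <= (18 - 7)/6
= [0.833333, 1.833333]
Intersecting with [0,1]: [0.833333, 1]
Measure = 1 - 0.833333 = 0.166667


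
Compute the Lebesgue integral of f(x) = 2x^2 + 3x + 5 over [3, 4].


The Lebesgue integral of a Riemann-integrable function agrees with the Riemann integral.
Antiderivative F(x) = (2/3)x^3 + (3/2)x^2 + 5x
F(4) = (2/3)*4^3 + (3/2)*4^2 + 5*4
     = (2/3)*64 + (3/2)*16 + 5*4
     = 42.666667 + 24 + 20
     = 86.666667
F(3) = 46.5
Integral = F(4) - F(3) = 86.666667 - 46.5 = 40.166667


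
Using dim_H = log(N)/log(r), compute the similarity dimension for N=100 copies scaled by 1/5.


For a self-similar set with N copies scaled by 1/r:
dim_H = log(N)/log(r) = log(100)/log(5)
= 4.60517/1.609438
= 2.861353


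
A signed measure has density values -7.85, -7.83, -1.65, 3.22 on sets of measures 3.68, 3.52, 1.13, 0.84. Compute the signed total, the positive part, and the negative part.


Step 1: Compute signed measure on each set:
  Set 1: -7.85 * 3.68 = -28.888
  Set 2: -7.83 * 3.52 = -27.5616
  Set 3: -1.65 * 1.13 = -1.8645
  Set 4: 3.22 * 0.84 = 2.7048
Step 2: Total signed measure = (-28.888) + (-27.5616) + (-1.8645) + (2.7048)
     = -55.6093
Step 3: Positive part mu+(X) = sum of positive contributions = 2.7048
Step 4: Negative part mu-(X) = |sum of negative contributions| = 58.3141


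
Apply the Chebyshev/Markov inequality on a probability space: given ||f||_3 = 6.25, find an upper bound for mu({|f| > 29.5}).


Chebyshev/Markov inequality: mu(|f| > eps) <= (||f||_p / eps)^p
Step 1: ||f||_3 / eps = 6.25 / 29.5 = 0.211864
Step 2: Raise to power p = 3:
  (0.211864)^3 = 0.00951
Step 3: Therefore mu(|f| > 29.5) <= 0.00951


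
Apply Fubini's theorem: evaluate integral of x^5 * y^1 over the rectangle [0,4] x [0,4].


By Fubini's theorem, the double integral factors as a product of single integrals:
Step 1: integral_0^4 x^5 dx = [x^6/6] from 0 to 4
     = 4^6/6 = 682.666667
Step 2: integral_0^4 y^1 dy = [y^2/2] from 0 to 4
     = 4^2/2 = 8
Step 3: Double integral = 682.666667 * 8 = 5461.333333


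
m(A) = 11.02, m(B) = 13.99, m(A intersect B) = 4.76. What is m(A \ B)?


m(A \ B) = m(A) - m(A n B)
= 11.02 - 4.76
= 6.26


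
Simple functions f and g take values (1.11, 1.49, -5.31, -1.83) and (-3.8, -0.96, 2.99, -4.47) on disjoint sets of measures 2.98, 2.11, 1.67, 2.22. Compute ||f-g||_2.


Step 1: Compute differences f_i - g_i:
  1.11 - -3.8 = 4.91
  1.49 - -0.96 = 2.45
  -5.31 - 2.99 = -8.3
  -1.83 - -4.47 = 2.64
Step 2: Compute |diff|^2 * measure for each set:
  |4.91|^2 * 2.98 = 24.1081 * 2.98 = 71.842138
  |2.45|^2 * 2.11 = 6.0025 * 2.11 = 12.665275
  |-8.3|^2 * 1.67 = 68.89 * 1.67 = 115.0463
  |2.64|^2 * 2.22 = 6.9696 * 2.22 = 15.472512
Step 3: Sum = 215.026225
Step 4: ||f-g||_2 = (215.026225)^(1/2) = 14.663773


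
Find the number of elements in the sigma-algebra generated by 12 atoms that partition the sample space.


Each element of the sigma-algebra is a union of some subset of the 12 atoms.
The number of such subsets is 2^12 = 4096.


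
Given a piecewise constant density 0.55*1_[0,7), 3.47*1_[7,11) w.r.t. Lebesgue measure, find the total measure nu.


Integrate each piece of the Radon-Nikodym derivative:
Step 1: integral_0^7 0.55 dx = 0.55*(7-0) = 0.55*7 = 3.85
Step 2: integral_7^11 3.47 dx = 3.47*(11-7) = 3.47*4 = 13.88
Total: 3.85 + 13.88 = 17.73


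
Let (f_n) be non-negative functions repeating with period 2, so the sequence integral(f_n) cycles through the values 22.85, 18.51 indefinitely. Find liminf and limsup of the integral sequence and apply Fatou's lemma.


The sequence (integral(f_n)) is periodic with period 2, repeating the values 22.85, 18.51 indefinitely.
Step 1: For a periodic sequence, every tail (a_m, a_(m+1), ...) contains all 2 period values infinitely often.
Step 2: Hence inf of every tail = min of the period values = min(22.85, 18.51) = 18.51.
        liminf_n integral(f_n) = sup over m of (inf of tail from m) = 18.51.
Step 3: Similarly sup of every tail = max of the period values = 22.85.
        limsup_n integral(f_n) = 22.85.
Step 4: Fatou's lemma: integral(liminf_n f_n) <= liminf_n integral(f_n) = 18.51.
        So the integral of the pointwise liminf is at most 18.51.


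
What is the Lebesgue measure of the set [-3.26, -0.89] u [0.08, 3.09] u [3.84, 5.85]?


For pairwise disjoint intervals, m(union) = sum of lengths.
= (-0.89 - -3.26) + (3.09 - 0.08) + (5.85 - 3.84)
= 2.37 + 3.01 + 2.01
= 7.39


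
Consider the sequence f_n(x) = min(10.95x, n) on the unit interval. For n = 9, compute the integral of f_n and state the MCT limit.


f(x) = 10.95x on [0,1]; f_n(x) = min(10.95x, n). At n = 9:
Step 1: f(x) reaches 9 at x = 9/10.95 = 0.821918
Step 2: integral(f_9) = integral(10.95x, 0, 0.821918) + integral(9, 0.821918, 1)
       = 10.95*0.821918^2/2 + 9*(1 - 0.821918)
       = 3.69863 + 1.60274
       = 5.30137
Step 3: As n -> infinity, f_n increases to f, so by MCT integral(f_n) -> integral(f) = 10.95/2 = 5.475.
Convergence: integral(f_9) = 5.30137 -> 5.475 as n -> infinity


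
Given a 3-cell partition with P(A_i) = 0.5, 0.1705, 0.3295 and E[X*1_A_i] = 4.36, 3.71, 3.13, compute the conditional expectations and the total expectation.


For each cell A_i: E[X|A_i] = E[X*1_A_i] / P(A_i)
Step 1: E[X|A_1] = 4.36 / 0.5 = 8.72
Step 2: E[X|A_2] = 3.71 / 0.1705 = 21.759531
Step 3: E[X|A_3] = 3.13 / 0.3295 = 9.499241
Verification: E[X] = sum E[X*1_A_i] = 4.36 + 3.71 + 3.13 = 11.2


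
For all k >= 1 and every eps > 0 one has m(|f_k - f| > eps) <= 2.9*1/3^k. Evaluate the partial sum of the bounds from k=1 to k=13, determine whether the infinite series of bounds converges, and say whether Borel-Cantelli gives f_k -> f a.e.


Step 1: List the terms 2.9*1/3^k for k = 1 to 13:
  k=1: 0.966667
  k=2: 0.322222
  k=3: 0.107407
  k=4: 0.035802
  k=5: 0.011934
  k=6: 0.003978
  k=7: 0.001326
  k=8: 4.420058e-04
  k=9: 1.473353e-04
  k=10: 4.911175e-05
  k=11: 1.637058e-05
  k=12: 5.456862e-06
  k=13: 1.818954e-06
Step 2: Partial sum = 0.966667 + 0.322222 + 0.107407 + 0.035802 + 0.011934 + 0.003978 + 0.001326 + 4.420058e-04 + 1.473353e-04 + 4.911175e-05 + 1.637058e-05 + 5.456862e-06 + 1.818954e-06
     = 1.449999
Step 3: The full series sum_(k>=1) 2.9*1/3^k converges (geometric series with ratio 1/3 < 1; a constant multiple of a convergent series converges).
Step 4: Fix eps > 0. Since sum_k m(|f_k - f| > eps) < infinity, the Borel-Cantelli lemma gives
        m(limsup_k {|f_k - f| > eps}) = 0, i.e. for a.e. x, |f_k(x) - f(x)| <= eps for all large k.
        Applying this with eps = 1/j for j = 1, 2, ... and intersecting the countably many full-measure sets,
        for a.e. x we get limsup_k |f_k(x) - f(x)| <= 1/j for every j, hence f_k -> f almost everywhere.
Conclusion: series converges; Borel-Cantelli yields f_k -> f a.e.


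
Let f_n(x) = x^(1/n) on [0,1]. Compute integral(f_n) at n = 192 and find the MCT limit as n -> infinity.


At n = 192: f_192(x) = x^(1/192).
Step 1: integral(x^(1/192), 0, 1) = [x^(1/192+1) / (1/192+1)] from 0 to 1
     = 1 / (1/192 + 1) = 1 / ((192+1)/192) = 192/(192+1)
     = 192/193 = 0.994819
Step 2: As n -> infinity, f_n(x) = x^(1/n) -> 1 for x in (0,1], and f_n is increasing in n.
By MCT, lim_n integral(f_n) = integral(lim_n f_n) = integral(1, 0, 1) = 1.
Step 3: Verify convergence: 192/193 = 0.994819 -> 1


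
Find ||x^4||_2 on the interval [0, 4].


Step 1: ||f||_2 = (integral_0^4 |x^4|^2 dx)^(1/2)
     = (integral_0^4 x^8 dx)^(1/2)
Step 2: integral_0^4 x^8 dx = [x^9/(9)] from 0 to 4 = 4^9/9
     = 262144/9 = 29127.111111
Step 3: ||f||_2 = (29127.111111)^(1/2) = 170.666667


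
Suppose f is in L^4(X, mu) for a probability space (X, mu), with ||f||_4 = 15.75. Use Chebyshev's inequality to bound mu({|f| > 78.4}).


Chebyshev/Markov inequality: mu(|f| > eps) <= (||f||_p / eps)^p
Step 1: ||f||_4 / eps = 15.75 / 78.4 = 0.200893
Step 2: Raise to power p = 4:
  (0.200893)^4 = 0.001629
Step 3: Therefore mu(|f| > 78.4) <= 0.001629


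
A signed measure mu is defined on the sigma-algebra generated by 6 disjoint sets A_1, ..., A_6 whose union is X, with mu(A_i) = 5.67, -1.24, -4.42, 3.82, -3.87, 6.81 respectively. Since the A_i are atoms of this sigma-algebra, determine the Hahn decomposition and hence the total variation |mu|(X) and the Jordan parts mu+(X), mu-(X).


Step 1: Every measurable set is a union of atoms (the cells / points), so a Hahn decomposition is
  obtained by grouping atoms by sign: P = union of atoms with mu > 0, N = union of the remaining atoms.
  Atoms in P (indices): 1, 4, 6;  atoms in N (indices): 2, 3, 5
  Positive values: 5.67, 3.82, 6.81
  Negative values: -1.24, -4.42, -3.87
Step 2: mu+(X) = mu(P) = sum of positive atom values = 16.3
Step 3: mu-(X) = -mu(N) = sum of |negative atom values| = 9.53
Step 4: |mu|(X) = mu+(X) + mu-(X) = 16.3 + 9.53 = 25.83


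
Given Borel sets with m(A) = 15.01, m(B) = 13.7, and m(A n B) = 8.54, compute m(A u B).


By inclusion-exclusion: m(A u B) = m(A) + m(B) - m(A n B)
= 15.01 + 13.7 - 8.54
= 20.17


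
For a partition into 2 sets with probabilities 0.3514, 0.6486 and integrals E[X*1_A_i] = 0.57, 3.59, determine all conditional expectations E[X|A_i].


For each cell A_i: E[X|A_i] = E[X*1_A_i] / P(A_i)
Step 1: E[X|A_1] = 0.57 / 0.3514 = 1.622083
Step 2: E[X|A_2] = 3.59 / 0.6486 = 5.534998
Verification: E[X] = sum E[X*1_A_i] = 0.57 + 3.59 = 4.16


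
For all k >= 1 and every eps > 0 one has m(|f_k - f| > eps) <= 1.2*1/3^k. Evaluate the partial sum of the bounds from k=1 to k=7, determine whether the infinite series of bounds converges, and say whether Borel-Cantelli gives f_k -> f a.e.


Step 1: List the terms 1.2*1/3^k for k = 1 to 7:
  k=1: 0.4
  k=2: 0.133333
  k=3: 0.044444
  k=4: 0.014815
  k=5: 0.004938
  k=6: 0.001646
  k=7: 5.486968e-04
Step 2: Partial sum = 0.4 + 0.133333 + 0.044444 + 0.014815 + 0.004938 + 0.001646 + 5.486968e-04
     = 0.599726
Step 3: The full series sum_(k>=1) 1.2*1/3^k converges (geometric series with ratio 1/3 < 1; a constant multiple of a convergent series converges).
Step 4: Fix eps > 0. Since sum_k m(|f_k - f| > eps) < infinity, the Borel-Cantelli lemma gives
        m(limsup_k {|f_k - f| > eps}) = 0, i.e. for a.e. x, |f_k(x) - f(x)| <= eps for all large k.
        Applying this with eps = 1/j for j = 1, 2, ... and intersecting the countably many full-measure sets,
        for a.e. x we get limsup_k |f_k(x) - f(x)| <= 1/j for every j, hence f_k -> f almost everywhere.
Conclusion: series converges; Borel-Cantelli yields f_k -> f a.e.


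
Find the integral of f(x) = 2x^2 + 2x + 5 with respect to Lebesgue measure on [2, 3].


The Lebesgue integral of a Riemann-integrable function agrees with the Riemann integral.
Antiderivative F(x) = (2/3)x^3 + (2/2)x^2 + 5x
F(3) = (2/3)*3^3 + (2/2)*3^2 + 5*3
     = (2/3)*27 + (2/2)*9 + 5*3
     = 18 + 9 + 15
     = 42
F(2) = 19.333333
Integral = F(3) - F(2) = 42 - 19.333333 = 22.666667


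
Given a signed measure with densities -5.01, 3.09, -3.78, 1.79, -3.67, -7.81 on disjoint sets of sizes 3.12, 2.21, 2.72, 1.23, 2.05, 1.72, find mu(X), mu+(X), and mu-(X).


Step 1: Compute signed measure on each set:
  Set 1: -5.01 * 3.12 = -15.6312
  Set 2: 3.09 * 2.21 = 6.8289
  Set 3: -3.78 * 2.72 = -10.2816
  Set 4: 1.79 * 1.23 = 2.2017
  Set 5: -3.67 * 2.05 = -7.5235
  Set 6: -7.81 * 1.72 = -13.4332
Step 2: Total signed measure = (-15.6312) + (6.8289) + (-10.2816) + (2.2017) + (-7.5235) + (-13.4332)
     = -37.8389
Step 3: Positive part mu+(X) = sum of positive contributions = 9.0306
Step 4: Negative part mu-(X) = |sum of negative contributions| = 46.8695


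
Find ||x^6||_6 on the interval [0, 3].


Step 1: ||f||_6 = (integral_0^3 |x^6|^6 dx)^(1/6)
     = (integral_0^3 x^36 dx)^(1/6)
Step 2: integral_0^3 x^36 dx = [x^37/(37)] from 0 to 3 = 3^37/37
     = 450283905890997363/37 = 1.216984e+16
Step 3: ||f||_6 = (1.216984e+16)^(1/6) = 479.601777


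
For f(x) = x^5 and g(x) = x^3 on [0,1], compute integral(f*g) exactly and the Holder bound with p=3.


Step 1: Exact integral of f*g = integral(x^8, 0, 1) = 1/9
     = 0.111111
Step 2: Holder bound with p=3, q=1.5:
  ||f||_p = (integral x^15 dx)^(1/3) = (1/16)^(1/3) = 0.39685
  ||g||_q = (integral x^4.5 dx)^(1/1.5) = (1/5.5)^(1/1.5) = 0.320941
Step 3: Holder bound = ||f||_p * ||g||_q = 0.39685 * 0.320941 = 0.127365
Verification: 0.111111 <= 0.127365 (Holder holds)


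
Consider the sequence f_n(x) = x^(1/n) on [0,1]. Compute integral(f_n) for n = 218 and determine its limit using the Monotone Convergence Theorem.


At n = 218: f_218(x) = x^(1/218).
Step 1: integral(x^(1/218), 0, 1) = [x^(1/218+1) / (1/218+1)] from 0 to 1
     = 1 / (1/218 + 1) = 1 / ((218+1)/218) = 218/(218+1)
     = 218/219 = 0.995434
Step 2: As n -> infinity, f_n(x) = x^(1/n) -> 1 for x in (0,1], and f_n is increasing in n.
By MCT, lim_n integral(f_n) = integral(lim_n f_n) = integral(1, 0, 1) = 1.
Step 3: Verify convergence: 218/219 = 0.995434 -> 1


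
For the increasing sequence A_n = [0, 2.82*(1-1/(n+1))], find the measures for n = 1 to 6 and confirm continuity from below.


By continuity of measure from below: if A_n increases to A, then m(A_n) -> m(A).
Here A = [0, 2.82], so m(A) = 2.82
Step 1: a_1 = 2.82*(1 - 1/2) = 1.41, m(A_1) = 1.41
Step 2: a_2 = 2.82*(1 - 1/3) = 1.88, m(A_2) = 1.88
Step 3: a_3 = 2.82*(1 - 1/4) = 2.115, m(A_3) = 2.115
Step 4: a_4 = 2.82*(1 - 1/5) = 2.256, m(A_4) = 2.256
Step 5: a_5 = 2.82*(1 - 1/6) = 2.35, m(A_5) = 2.35
Step 6: a_6 = 2.82*(1 - 1/7) = 2.4171, m(A_6) = 2.4171
Limit: m(A_n) -> m([0,2.82]) = 2.82


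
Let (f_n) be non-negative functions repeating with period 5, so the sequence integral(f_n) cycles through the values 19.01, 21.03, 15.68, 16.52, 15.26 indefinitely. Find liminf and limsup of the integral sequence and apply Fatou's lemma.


The sequence (integral(f_n)) is periodic with period 5, repeating the values 19.01, 21.03, 15.68, 16.52, 15.26 indefinitely.
Step 1: For a periodic sequence, every tail (a_m, a_(m+1), ...) contains all 5 period values infinitely often.
Step 2: Hence inf of every tail = min of the period values = min(19.01, 21.03, 15.68, 16.52, 15.26) = 15.26.
        liminf_n integral(f_n) = sup over m of (inf of tail from m) = 15.26.
Step 3: Similarly sup of every tail = max of the period values = 21.03.
        limsup_n integral(f_n) = 21.03.
Step 4: Fatou's lemma: integral(liminf_n f_n) <= liminf_n integral(f_n) = 15.26.
        So the integral of the pointwise liminf is at most 15.26.


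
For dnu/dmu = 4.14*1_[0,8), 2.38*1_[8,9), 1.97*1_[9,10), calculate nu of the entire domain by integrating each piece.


Integrate each piece of the Radon-Nikodym derivative:
Step 1: integral_0^8 4.14 dx = 4.14*(8-0) = 4.14*8 = 33.12
Step 2: integral_8^9 2.38 dx = 2.38*(9-8) = 2.38*1 = 2.38
Step 3: integral_9^10 1.97 dx = 1.97*(10-9) = 1.97*1 = 1.97
Total: 33.12 + 2.38 + 1.97 = 37.47


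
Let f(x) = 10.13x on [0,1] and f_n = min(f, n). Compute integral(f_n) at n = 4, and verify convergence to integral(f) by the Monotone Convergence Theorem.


f(x) = 10.13x on [0,1]; f_n(x) = min(10.13x, n). At n = 4:
Step 1: f(x) reaches 4 at x = 4/10.13 = 0.394867
Step 2: integral(f_4) = integral(10.13x, 0, 0.394867) + integral(4, 0.394867, 1)
       = 10.13*0.394867^2/2 + 4*(1 - 0.394867)
       = 0.789733 + 2.420533
       = 3.210267
Step 3: As n -> infinity, f_n increases to f, so by MCT integral(f_n) -> integral(f) = 10.13/2 = 5.065.
Convergence: integral(f_4) = 3.210267 -> 5.065 as n -> infinity
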